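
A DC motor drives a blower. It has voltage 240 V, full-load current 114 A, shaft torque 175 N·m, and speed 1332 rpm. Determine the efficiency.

ω = 2π × 1332/60 = 139.5 rad/s; P_out = τω = 175 × 139.5 = 24413 W
P_in = V·I = 240 × 114 = 27360 W
η = P_out / P_in = 24413 / 27360 = 0.892 = 89.2%

89.2 %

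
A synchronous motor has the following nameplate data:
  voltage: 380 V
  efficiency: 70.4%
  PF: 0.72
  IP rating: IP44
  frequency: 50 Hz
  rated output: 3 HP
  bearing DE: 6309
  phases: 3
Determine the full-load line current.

6.71 A

P_out = 3 × 746 = 2238 W
P_in = P_out / η = 2238 / 0.704 = 3179 W
I_L = P_in / (√3·V_L·cosφ) = 3179 / (1.732 × 380 × 0.72) = 6.71 A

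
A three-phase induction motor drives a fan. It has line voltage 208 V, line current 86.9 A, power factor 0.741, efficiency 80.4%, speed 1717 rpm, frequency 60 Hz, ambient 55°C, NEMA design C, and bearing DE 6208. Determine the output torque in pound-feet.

P_in = √3·V·I·cosφ = 1.732 × 208 × 86.9 × 0.741 = 23198 W
P_out = η·P_in = 0.804 × 23198 = 18651 W
n = 1717 rpm
ω = 2π×1717/60 = 179.8 rad/s
τ = P_out/ω = 18651/179.8 = 103.7 N·m
In lb·ft: 103.7/1.356 = 76.5 lb·ft

76.5 lb·ft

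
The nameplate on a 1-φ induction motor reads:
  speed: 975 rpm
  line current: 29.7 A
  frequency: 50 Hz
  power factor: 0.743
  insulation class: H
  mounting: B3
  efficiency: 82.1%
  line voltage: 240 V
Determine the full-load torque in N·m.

42.6 N·m

P_in = V·I·cosφ = 240 × 29.7 × 0.743 = 5296 W
P_out = η·P_in = 0.821 × 5296 = 4348 W
n = 975 rpm
ω = 2π×975/60 = 102.1 rad/s
τ = P_out/ω = 4348/102.1 = 42.6 N·m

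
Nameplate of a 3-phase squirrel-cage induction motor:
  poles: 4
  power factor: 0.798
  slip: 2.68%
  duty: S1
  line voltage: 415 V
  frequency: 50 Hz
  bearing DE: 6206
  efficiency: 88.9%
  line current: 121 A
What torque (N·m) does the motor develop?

404 N·m

P_in = √3·V·I·cosφ = 1.732 × 415 × 121 × 0.798 = 69404 W
P_out = η·P_in = 0.889 × 69404 = 61700 W
n_s = 120×50/4 = 1500 rpm; n = 1500×(1−0.0268) = 1460 rpm
ω = 2π×1460/60 = 152.9 rad/s
τ = P_out/ω = 61700/152.9 = 404 N·m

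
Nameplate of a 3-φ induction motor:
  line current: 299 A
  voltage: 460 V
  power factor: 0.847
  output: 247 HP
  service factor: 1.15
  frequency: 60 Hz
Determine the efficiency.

P_out = 247 × 746 = 184262 W
P_in = √3·V_L·I_L·cosφ = 1.732 × 460 × 299 × 0.847 = 201772 W
η = P_out / P_in = 184262 / 201772 = 0.913 = 91.3%

91.3 %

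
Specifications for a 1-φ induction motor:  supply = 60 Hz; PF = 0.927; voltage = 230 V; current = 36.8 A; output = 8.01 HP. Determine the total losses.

1870 W

P_in = V·I·cosφ = 230×36.8×0.927 = 7846 W
P_out = 8.01×746 = 5975 W
Losses = P_in − P_out = 7846 − 5975 = 1871 W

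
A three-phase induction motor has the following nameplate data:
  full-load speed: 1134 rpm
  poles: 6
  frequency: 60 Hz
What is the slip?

5.5 %

n_s = 120f/p = 120×60/6 = 1200 rpm
s = (n_s − n)/n_s = (1200 − 1134)/1200 = 0.0550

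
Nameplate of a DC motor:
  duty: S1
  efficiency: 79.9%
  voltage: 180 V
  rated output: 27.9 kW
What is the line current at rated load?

P_out = 27.9 kW = 27900 W
P_in = P_out / η = 27900 / 0.799 = 34919 W
I = P_in / V = 34919 / 180 = 194 A

194 A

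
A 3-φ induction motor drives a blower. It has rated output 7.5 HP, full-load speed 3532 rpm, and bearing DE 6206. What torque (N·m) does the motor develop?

15.1 N·m

P_out = 7.5 × 746 = 5595 W
ω = 2π × 3532/60 = 369.9 rad/s
τ = P_out/ω = 5595/369.9 = 15.1 N·m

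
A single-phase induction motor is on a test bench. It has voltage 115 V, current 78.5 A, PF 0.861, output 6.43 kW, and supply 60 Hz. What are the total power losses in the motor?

1.34 kW

P_in = V·I·cosφ = 115×78.5×0.861 = 7773 W
P_out = 6430 W
Losses = P_in − P_out = 7773 − 6430 = 1343 W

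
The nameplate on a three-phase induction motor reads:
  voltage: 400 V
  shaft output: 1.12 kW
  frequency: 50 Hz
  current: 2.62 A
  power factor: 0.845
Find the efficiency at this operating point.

73.0 %

P_out = 1.12 kW = 1120 W
P_in = √3·V_L·I_L·cosφ = 1.732 × 400 × 2.62 × 0.845 = 1534 W
η = P_out / P_in = 1120 / 1534 = 0.730 = 73.0%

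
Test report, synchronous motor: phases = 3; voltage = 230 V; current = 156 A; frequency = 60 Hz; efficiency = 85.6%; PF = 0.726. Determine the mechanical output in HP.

51.8 HP

P_in = √3·V·I·cosφ = 1.732 × 230 × 156 × 0.726 = 45117 W
P_out = η·P_in = 0.856 × 45117 = 38620 W
= 38620/746 = 51.8 HP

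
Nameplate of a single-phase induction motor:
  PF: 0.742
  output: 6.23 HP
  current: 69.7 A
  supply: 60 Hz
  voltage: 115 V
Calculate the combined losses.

1300 W

P_in = V·I·cosφ = 115×69.7×0.742 = 5948 W
P_out = 6.23×746 = 4648 W
Losses = P_in − P_out = 5948 − 4648 = 1300 W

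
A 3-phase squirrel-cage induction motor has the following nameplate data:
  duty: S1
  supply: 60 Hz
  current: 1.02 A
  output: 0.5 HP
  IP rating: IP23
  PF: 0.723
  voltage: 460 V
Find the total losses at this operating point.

P_in = √3·V·I·cosφ = 1.732×460×1.02×0.723 = 588 W
P_out = 0.5×746 = 373 W
Losses = P_in − P_out = 588 − 373 = 215 W

215 W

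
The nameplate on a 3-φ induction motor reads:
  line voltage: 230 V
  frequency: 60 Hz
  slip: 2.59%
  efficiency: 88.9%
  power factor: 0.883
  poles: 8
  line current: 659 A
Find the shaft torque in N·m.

P_in = √3·V·I·cosφ = 1.732 × 230 × 659 × 0.883 = 231804 W
P_out = η·P_in = 0.889 × 231804 = 206074 W
n_s = 120×60/8 = 900 rpm; n = 900×(1−0.0259) = 877 rpm
ω = 2π×877/60 = 91.84 rad/s
τ = P_out/ω = 206074/91.84 = 2240 N·m

2240 N·m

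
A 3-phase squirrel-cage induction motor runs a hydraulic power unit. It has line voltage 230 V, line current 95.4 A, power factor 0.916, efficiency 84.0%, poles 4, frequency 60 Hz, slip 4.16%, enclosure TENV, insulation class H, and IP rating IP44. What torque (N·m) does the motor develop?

P_in = √3·V·I·cosφ = 1.732 × 230 × 95.4 × 0.916 = 34811 W
P_out = η·P_in = 0.84 × 34811 = 29241 W
n_s = 120×60/4 = 1800 rpm; n = 1800×(1−0.0416) = 1725 rpm
ω = 2π×1725/60 = 180.6 rad/s
τ = P_out/ω = 29241/180.6 = 162 N·m

162 N·m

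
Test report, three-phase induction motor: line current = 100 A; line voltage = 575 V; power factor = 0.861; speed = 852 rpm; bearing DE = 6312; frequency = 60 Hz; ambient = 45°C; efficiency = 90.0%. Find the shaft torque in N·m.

P_in = √3·V·I·cosφ = 1.732 × 575 × 100 × 0.861 = 85747 W
P_out = η·P_in = 0.9 × 85747 = 77172 W
n = 852 rpm
ω = 2π×852/60 = 89.22 rad/s
τ = P_out/ω = 77172/89.22 = 865 N·m

865 N·m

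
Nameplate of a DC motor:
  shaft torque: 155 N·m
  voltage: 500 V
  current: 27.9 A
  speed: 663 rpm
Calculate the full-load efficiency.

ω = 2π × 663/60 = 69.43 rad/s; P_out = τω = 155 × 69.43 = 10762 W
P_in = V·I = 500 × 27.9 = 13950 W
η = P_out / P_in = 10762 / 13950 = 0.771 = 77.1%

77.1 %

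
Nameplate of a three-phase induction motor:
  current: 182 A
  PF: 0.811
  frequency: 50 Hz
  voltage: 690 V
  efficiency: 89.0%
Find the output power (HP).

210 HP

P_in = √3·V·I·cosφ = 1.732 × 690 × 182 × 0.811 = 176396 W
P_out = η·P_in = 0.89 × 176396 = 156992 W
= 156992/746 = 210 HP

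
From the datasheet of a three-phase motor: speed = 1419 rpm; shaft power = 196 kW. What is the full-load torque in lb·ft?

ω = 2π × 1419/60 = 148.6 rad/s
τ = P/ω = 196000/148.6 = 1319 N·m
In lb·ft: 1319/1.356 = 973 lb·ft

973 lb·ft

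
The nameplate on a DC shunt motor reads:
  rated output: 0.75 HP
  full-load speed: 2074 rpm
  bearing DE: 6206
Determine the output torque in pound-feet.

P_out = 0.75 × 746 = 560 W
ω = 2π × 2074/60 = 217.2 rad/s
τ = P_out/ω = 560/217.2 = 2.578 N·m
In lb·ft: 2.578/1.356 = 1.9 lb·ft

1.9 lb·ft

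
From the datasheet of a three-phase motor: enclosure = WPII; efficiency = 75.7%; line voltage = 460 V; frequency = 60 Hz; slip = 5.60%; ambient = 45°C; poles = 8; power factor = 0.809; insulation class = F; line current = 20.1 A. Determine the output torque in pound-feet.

P_in = √3·V·I·cosφ = 1.732 × 460 × 20.1 × 0.809 = 12955 W
P_out = η·P_in = 0.757 × 12955 = 9807 W
n_s = 120×60/8 = 900 rpm; n = 900×(1−0.056) = 850 rpm
ω = 2π×850/60 = 89.01 rad/s
τ = P_out/ω = 9807/89.01 = 110.2 N·m
In lb·ft: 110.2/1.356 = 81.3 lb·ft

81.3 lb·ft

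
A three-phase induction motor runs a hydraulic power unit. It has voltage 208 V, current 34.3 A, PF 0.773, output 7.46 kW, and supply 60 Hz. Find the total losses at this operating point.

P_in = √3·V·I·cosφ = 1.732×208×34.3×0.773 = 9552 W
P_out = 7460 W
Losses = P_in − P_out = 9552 − 7460 = 2092 W

2090 W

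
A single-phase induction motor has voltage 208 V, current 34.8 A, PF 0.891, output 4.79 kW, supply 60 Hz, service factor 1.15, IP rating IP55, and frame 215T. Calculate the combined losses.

1.66 kW

P_in = V·I·cosφ = 208×34.8×0.891 = 6449 W
P_out = 4790 W
Losses = P_in − P_out = 6449 − 4790 = 1659 W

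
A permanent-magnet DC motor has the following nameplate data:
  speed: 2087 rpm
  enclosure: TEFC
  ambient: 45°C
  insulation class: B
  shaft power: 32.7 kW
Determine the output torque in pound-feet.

110 lb·ft

ω = 2π × 2087/60 = 218.6 rad/s
τ = P/ω = 32700/218.6 = 149.6 N·m
In lb·ft: 149.6/1.356 = 110 lb·ft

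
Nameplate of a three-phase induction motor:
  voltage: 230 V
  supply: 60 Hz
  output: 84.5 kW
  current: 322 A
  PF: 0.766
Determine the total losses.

P_in = √3·V·I·cosφ = 1.732×230×322×0.766 = 98256 W
P_out = 84500 W
Losses = P_in − P_out = 98256 − 84500 = 13756 W

13.8 kW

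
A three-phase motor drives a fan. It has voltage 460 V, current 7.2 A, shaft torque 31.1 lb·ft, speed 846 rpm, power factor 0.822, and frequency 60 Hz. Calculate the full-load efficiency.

τ = 31.1 lb·ft × 1.356 = 42.17 N·m
ω = 2π × 846/60 = 88.59 rad/s; P_out = τω = 42.17 × 88.59 = 3736 W
P_in = √3·V_L·I_L·cosφ = 1.732 × 460 × 7.2 × 0.822 = 4715 W
η = P_out / P_in = 3736 / 4715 = 0.792 = 79.2%

79.2 %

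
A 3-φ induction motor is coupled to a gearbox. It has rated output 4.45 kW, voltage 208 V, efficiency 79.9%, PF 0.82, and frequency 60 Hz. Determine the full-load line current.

18.9 A

P_out = 4.45 kW = 4450 W
P_in = P_out / η = 4450 / 0.799 = 5569 W
I_L = P_in / (√3·V_L·cosφ) = 5569 / (1.732 × 208 × 0.82) = 18.9 A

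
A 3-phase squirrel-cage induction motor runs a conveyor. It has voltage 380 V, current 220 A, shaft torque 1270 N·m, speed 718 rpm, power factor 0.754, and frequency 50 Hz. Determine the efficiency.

ω = 2π × 718/60 = 75.19 rad/s; P_out = τω = 1270 × 75.19 = 95491 W
P_in = √3·V_L·I_L·cosφ = 1.732 × 380 × 220 × 0.754 = 109176 W
η = P_out / P_in = 95491 / 109176 = 0.875 = 87.5%

87.5 %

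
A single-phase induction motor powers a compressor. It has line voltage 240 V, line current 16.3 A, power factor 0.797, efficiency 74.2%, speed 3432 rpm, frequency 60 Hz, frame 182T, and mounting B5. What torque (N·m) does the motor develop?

P_in = V·I·cosφ = 240 × 16.3 × 0.797 = 3118 W
P_out = η·P_in = 0.742 × 3118 = 2314 W
n = 3432 rpm
ω = 2π×3432/60 = 359.4 rad/s
τ = P_out/ω = 2314/359.4 = 6.44 N·m

6.44 N·m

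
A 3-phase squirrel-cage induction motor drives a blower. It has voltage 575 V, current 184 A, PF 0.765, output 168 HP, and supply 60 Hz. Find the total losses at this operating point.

P_in = √3·V·I·cosφ = 1.732×575×184×0.765 = 140183 W
P_out = 168×746 = 125328 W
Losses = P_in − P_out = 140183 − 125328 = 14855 W

14900 W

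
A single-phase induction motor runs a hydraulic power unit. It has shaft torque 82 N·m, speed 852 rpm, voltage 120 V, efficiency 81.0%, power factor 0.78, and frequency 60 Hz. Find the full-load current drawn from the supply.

96.5 A

ω = 2π×852/60 = 89.22 rad/s; P_out = τω = 82 × 89.22 = 7316 W
P_in = P_out / η = 7316 / 0.810 = 9032 W
I = P_in / (V·cosφ) = 9032 / (120 × 0.78) = 96.5 A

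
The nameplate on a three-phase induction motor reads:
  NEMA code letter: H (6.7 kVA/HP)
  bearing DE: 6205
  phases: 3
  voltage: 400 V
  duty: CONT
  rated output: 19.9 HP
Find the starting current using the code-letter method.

192 A

S_LR = 6.7 × 19.9 = 133.33 kVA
I_LR = S_LR/(√3·V_L) = 133330/(1.732×400) = 192 A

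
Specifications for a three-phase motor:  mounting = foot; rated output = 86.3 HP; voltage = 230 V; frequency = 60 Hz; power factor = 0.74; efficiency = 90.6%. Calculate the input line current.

241 A

P_out = 86.3 × 746 = 64380 W
P_in = P_out / η = 64380 / 0.906 = 71060 W
I_L = P_in / (√3·V_L·cosφ) = 71060 / (1.732 × 230 × 0.74) = 241 A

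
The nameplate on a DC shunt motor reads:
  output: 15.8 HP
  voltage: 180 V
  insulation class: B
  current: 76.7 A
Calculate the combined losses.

P_in = V·I = 180×76.7 = 13806 W
P_out = 15.8×746 = 11787 W
Losses = P_in − P_out = 13806 − 11787 = 2019 W

2.02 kW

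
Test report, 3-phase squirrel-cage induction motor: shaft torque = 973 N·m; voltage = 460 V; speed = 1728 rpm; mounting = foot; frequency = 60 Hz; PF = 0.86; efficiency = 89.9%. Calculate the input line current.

286 A

ω = 2π×1728/60 = 181 rad/s; P_out = τω = 973 × 181 = 176113 W
P_in = P_out / η = 176113 / 0.899 = 195899 W
I_L = P_in / (√3·V_L·cosφ) = 195899 / (1.732 × 460 × 0.86) = 286 A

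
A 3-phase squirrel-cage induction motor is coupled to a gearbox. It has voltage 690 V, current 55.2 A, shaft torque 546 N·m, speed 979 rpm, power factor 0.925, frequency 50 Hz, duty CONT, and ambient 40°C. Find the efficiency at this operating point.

ω = 2π × 979/60 = 102.5 rad/s; P_out = τω = 546 × 102.5 = 55965 W
P_in = √3·V_L·I_L·cosφ = 1.732 × 690 × 55.2 × 0.925 = 61021 W
η = P_out / P_in = 55965 / 61021 = 0.917 = 91.7%

91.7 %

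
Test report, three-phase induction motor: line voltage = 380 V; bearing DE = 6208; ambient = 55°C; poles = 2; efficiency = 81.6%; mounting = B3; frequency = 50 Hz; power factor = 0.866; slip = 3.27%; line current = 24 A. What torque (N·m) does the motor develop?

36.7 N·m

P_in = √3·V·I·cosφ = 1.732 × 380 × 24 × 0.866 = 13679 W
P_out = η·P_in = 0.816 × 13679 = 11162 W
n_s = 120×50/2 = 3000 rpm; n = 3000×(1−0.0327) = 2902 rpm
ω = 2π×2902/60 = 303.9 rad/s
τ = P_out/ω = 11162/303.9 = 36.7 N·m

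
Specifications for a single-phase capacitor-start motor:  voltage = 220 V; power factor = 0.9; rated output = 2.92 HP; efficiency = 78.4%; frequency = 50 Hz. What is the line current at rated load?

14 A

P_out = 2.92 × 746 = 2178 W
P_in = P_out / η = 2178 / 0.784 = 2778 W
I = P_in / (V·cosφ) = 2778 / (220 × 0.9) = 14 A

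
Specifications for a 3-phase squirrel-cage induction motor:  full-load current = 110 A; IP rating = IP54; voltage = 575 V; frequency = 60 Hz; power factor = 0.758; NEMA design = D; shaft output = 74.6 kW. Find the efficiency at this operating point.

P_out = 74.6 kW = 74600 W
P_in = √3·V_L·I_L·cosφ = 1.732 × 575 × 110 × 0.758 = 83038 W
η = P_out / P_in = 74600 / 83038 = 0.898 = 89.8%

89.8 %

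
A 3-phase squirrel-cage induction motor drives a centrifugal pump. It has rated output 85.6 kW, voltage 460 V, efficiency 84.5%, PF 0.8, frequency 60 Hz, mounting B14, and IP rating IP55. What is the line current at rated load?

159 A

P_out = 85.6 kW = 85600 W
P_in = P_out / η = 85600 / 0.845 = 101302 W
I_L = P_in / (√3·V_L·cosφ) = 101302 / (1.732 × 460 × 0.8) = 159 A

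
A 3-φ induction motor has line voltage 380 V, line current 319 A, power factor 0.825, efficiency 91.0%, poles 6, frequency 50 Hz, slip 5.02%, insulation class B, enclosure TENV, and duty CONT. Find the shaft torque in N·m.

1580 N·m

P_in = √3·V·I·cosφ = 1.732 × 380 × 319 × 0.825 = 173211 W
P_out = η·P_in = 0.91 × 173211 = 157622 W
n_s = 120×50/6 = 1000 rpm; n = 1000×(1−0.0502) = 950 rpm
ω = 2π×950/60 = 99.48 rad/s
τ = P_out/ω = 157622/99.48 = 1580 N·m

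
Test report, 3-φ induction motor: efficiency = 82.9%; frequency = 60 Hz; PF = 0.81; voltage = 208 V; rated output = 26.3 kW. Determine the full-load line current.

109 A

P_out = 26.3 kW = 26300 W
P_in = P_out / η = 26300 / 0.829 = 31725 W
I_L = P_in / (√3·V_L·cosφ) = 31725 / (1.732 × 208 × 0.81) = 109 A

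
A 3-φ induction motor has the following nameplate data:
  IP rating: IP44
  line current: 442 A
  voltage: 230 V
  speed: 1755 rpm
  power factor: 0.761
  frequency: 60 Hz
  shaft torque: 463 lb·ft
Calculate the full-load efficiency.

86.1 %

τ = 463 lb·ft × 1.356 = 627.8 N·m
ω = 2π × 1755/60 = 183.8 rad/s; P_out = τω = 627.8 × 183.8 = 115390 W
P_in = √3·V_L·I_L·cosφ = 1.732 × 230 × 442 × 0.761 = 133993 W
η = P_out / P_in = 115390 / 133993 = 0.861 = 86.1%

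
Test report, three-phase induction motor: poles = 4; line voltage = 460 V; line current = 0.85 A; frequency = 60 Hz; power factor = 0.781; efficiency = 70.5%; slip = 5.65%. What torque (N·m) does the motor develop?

P_in = √3·V·I·cosφ = 1.732 × 460 × 0.85 × 0.781 = 529 W
P_out = η·P_in = 0.705 × 529 = 373 W
n_s = 120×60/4 = 1800 rpm; n = 1800×(1−0.0565) = 1698 rpm
ω = 2π×1698/60 = 177.8 rad/s
τ = P_out/ω = 373/177.8 = 2.1 N·m

2.1 N·m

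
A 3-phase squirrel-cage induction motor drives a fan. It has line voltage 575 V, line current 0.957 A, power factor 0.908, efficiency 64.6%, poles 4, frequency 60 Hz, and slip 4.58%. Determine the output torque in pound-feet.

P_in = √3·V·I·cosφ = 1.732 × 575 × 0.957 × 0.908 = 865 W
P_out = η·P_in = 0.646 × 865 = 559 W
n_s = 120×60/4 = 1800 rpm; n = 1800×(1−0.0458) = 1718 rpm
ω = 2π×1718/60 = 179.9 rad/s
τ = P_out/ω = 559/179.9 = 3.107 N·m
In lb·ft: 3.107/1.356 = 2.29 lb·ft

2.29 lb·ft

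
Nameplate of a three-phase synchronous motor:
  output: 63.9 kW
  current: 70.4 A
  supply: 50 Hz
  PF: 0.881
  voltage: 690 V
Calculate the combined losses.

10200 W

P_in = √3·V·I·cosφ = 1.732×690×70.4×0.881 = 74122 W
P_out = 63900 W
Losses = P_in − P_out = 74122 − 63900 = 10222 W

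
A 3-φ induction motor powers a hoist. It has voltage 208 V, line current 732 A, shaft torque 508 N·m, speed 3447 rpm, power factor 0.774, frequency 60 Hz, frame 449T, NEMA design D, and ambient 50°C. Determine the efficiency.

89.8 %

ω = 2π × 3447/60 = 361 rad/s; P_out = τω = 508 × 361 = 183388 W
P_in = √3·V_L·I_L·cosφ = 1.732 × 208 × 732 × 0.774 = 204110 W
η = P_out / P_in = 183388 / 204110 = 0.898 = 89.8%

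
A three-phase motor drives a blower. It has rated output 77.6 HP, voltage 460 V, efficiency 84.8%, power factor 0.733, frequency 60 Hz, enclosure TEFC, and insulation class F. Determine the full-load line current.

117 A

P_out = 77.6 × 746 = 57890 W
P_in = P_out / η = 57890 / 0.848 = 68267 W
I_L = P_in / (√3·V_L·cosφ) = 68267 / (1.732 × 460 × 0.733) = 117 A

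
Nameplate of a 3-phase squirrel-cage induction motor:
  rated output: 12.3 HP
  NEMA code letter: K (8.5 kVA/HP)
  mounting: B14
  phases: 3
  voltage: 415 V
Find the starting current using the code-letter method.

145 A

S_LR = 8.5 × 12.3 = 104.55 kVA
I_LR = S_LR/(√3·V_L) = 104550/(1.732×415) = 145 A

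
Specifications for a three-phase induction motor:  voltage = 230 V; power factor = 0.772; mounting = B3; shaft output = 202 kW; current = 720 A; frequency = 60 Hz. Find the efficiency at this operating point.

91.2 %

P_out = 202 kW = 202000 W
P_in = √3·V_L·I_L·cosφ = 1.732 × 230 × 720 × 0.772 = 221424 W
η = P_out / P_in = 202000 / 221424 = 0.912 = 91.2%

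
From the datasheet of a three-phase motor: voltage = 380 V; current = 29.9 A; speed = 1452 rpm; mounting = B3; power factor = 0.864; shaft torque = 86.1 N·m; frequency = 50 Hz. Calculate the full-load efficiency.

77.0 %

ω = 2π × 1452/60 = 152.1 rad/s; P_out = τω = 86.1 × 152.1 = 13096 W
P_in = √3·V_L·I_L·cosφ = 1.732 × 380 × 29.9 × 0.864 = 17003 W
η = P_out / P_in = 13096 / 17003 = 0.770 = 77.0%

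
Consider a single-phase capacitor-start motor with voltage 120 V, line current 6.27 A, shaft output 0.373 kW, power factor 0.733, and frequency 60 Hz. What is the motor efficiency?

67.6 %

P_out = 0.373 kW = 373 W
P_in = V·I·cosφ = 120 × 6.27 × 0.733 = 552 W
η = P_out / P_in = 373 / 552 = 0.676 = 67.6%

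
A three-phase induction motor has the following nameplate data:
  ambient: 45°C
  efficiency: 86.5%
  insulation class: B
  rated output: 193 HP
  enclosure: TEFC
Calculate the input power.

166 kW

P_out = 193 × 746 = 143978 W
P_in = P_out/η = 143978/0.865 = 166449 W = 166 kW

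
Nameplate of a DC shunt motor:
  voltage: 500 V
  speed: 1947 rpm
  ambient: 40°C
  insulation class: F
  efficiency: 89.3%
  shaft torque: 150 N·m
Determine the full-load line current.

ω = 2π×1947/60 = 203.9 rad/s; P_out = τω = 150 × 203.9 = 30585 W
P_in = P_out / η = 30585 / 0.893 = 34250 W
I = P_in / V = 34250 / 500 = 68.5 A

68.5 A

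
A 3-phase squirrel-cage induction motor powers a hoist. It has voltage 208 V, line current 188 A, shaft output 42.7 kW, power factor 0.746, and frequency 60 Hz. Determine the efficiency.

P_out = 42.7 kW = 42700 W
P_in = √3·V_L·I_L·cosφ = 1.732 × 208 × 188 × 0.746 = 50525 W
η = P_out / P_in = 42700 / 50525 = 0.845 = 84.5%

84.5 %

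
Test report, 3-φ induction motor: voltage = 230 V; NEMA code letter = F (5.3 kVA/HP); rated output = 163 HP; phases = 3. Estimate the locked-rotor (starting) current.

2170 A

S_LR = 5.3 × 163 = 863.9 kVA
I_LR = S_LR/(√3·V_L) = 863900/(1.732×230) = 2170 A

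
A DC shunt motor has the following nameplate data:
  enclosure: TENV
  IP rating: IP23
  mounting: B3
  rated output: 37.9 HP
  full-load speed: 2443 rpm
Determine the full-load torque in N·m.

P_out = 37.9 × 746 = 28273 W
ω = 2π × 2443/60 = 255.8 rad/s
τ = P_out/ω = 28273/255.8 = 111 N·m

111 N·m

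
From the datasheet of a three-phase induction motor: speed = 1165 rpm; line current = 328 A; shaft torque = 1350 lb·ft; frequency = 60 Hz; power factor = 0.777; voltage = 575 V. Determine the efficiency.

88.0 %

τ = 1350 lb·ft × 1.356 = 1831 N·m
ω = 2π × 1165/60 = 122 rad/s; P_out = τω = 1831 × 122 = 223382 W
P_in = √3·V_L·I_L·cosφ = 1.732 × 575 × 328 × 0.777 = 253811 W
η = P_out / P_in = 223382 / 253811 = 0.880 = 88.0%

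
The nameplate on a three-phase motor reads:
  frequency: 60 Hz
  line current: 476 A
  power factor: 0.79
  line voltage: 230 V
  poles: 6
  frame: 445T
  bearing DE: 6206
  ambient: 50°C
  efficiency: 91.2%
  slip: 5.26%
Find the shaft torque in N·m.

P_in = √3·V·I·cosφ = 1.732 × 230 × 476 × 0.79 = 149799 W
P_out = η·P_in = 0.912 × 149799 = 136617 W
n_s = 120×60/6 = 1200 rpm; n = 1200×(1−0.0526) = 1137 rpm
ω = 2π×1137/60 = 119.1 rad/s
τ = P_out/ω = 136617/119.1 = 1150 N·m

1150 N·m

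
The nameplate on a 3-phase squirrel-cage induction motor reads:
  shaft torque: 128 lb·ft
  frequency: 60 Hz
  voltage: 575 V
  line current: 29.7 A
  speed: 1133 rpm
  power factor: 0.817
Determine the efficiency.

85.2 %

τ = 128 lb·ft × 1.356 = 173.6 N·m
ω = 2π × 1133/60 = 118.6 rad/s; P_out = τω = 173.6 × 118.6 = 20589 W
P_in = √3·V_L·I_L·cosφ = 1.732 × 575 × 29.7 × 0.817 = 24165 W
η = P_out / P_in = 20589 / 24165 = 0.852 = 85.2%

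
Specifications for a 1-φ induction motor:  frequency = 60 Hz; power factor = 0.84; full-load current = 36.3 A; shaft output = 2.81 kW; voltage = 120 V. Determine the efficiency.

76.8 %

P_out = 2.81 kW = 2810 W
P_in = V·I·cosφ = 120 × 36.3 × 0.84 = 3659 W
η = P_out / P_in = 2810 / 3659 = 0.768 = 76.8%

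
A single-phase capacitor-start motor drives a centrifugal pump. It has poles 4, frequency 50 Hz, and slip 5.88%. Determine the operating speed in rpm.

1412 rpm

n_s = 120f/p = 120×50/4 = 1500 rpm
n = n_s(1 − s) = 1500 × (1 − 0.0588) = 1412 rpm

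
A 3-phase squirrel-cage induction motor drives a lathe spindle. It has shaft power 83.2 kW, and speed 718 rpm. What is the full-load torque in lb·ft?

816 lb·ft

ω = 2π × 718/60 = 75.19 rad/s
τ = P/ω = 83200/75.19 = 1107 N·m
In lb·ft: 1107/1.356 = 816 lb·ft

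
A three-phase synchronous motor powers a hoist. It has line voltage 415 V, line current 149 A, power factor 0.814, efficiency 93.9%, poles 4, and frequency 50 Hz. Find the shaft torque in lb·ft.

384 lb·ft

P_in = √3·V·I·cosφ = 1.732 × 415 × 149 × 0.814 = 87178 W
P_out = η·P_in = 0.939 × 87178 = 81860 W
n = n_s = 120×50/4 = 1500 rpm (synchronous)
ω = 2π×1500/60 = 157.1 rad/s
τ = P_out/ω = 81860/157.1 = 521.1 N·m
In lb·ft: 521.1/1.356 = 384 lb·ft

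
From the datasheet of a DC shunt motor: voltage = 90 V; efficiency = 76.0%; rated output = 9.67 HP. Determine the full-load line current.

P_out = 9.67 × 746 = 7214 W
P_in = P_out / η = 7214 / 0.760 = 9492 W
I = P_in / V = 9492 / 90 = 105 A

105 A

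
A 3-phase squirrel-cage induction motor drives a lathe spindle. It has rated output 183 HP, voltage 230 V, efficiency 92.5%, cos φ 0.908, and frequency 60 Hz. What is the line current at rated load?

408 A

P_out = 183 × 746 = 136518 W
P_in = P_out / η = 136518 / 0.925 = 147587 W
I_L = P_in / (√3·V_L·cosφ) = 147587 / (1.732 × 230 × 0.908) = 408 A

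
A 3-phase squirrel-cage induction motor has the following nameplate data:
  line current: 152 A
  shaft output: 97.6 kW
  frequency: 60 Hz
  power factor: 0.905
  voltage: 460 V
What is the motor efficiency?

89.1 %

P_out = 97.6 kW = 97600 W
P_in = √3·V_L·I_L·cosφ = 1.732 × 460 × 152 × 0.905 = 109597 W
η = P_out / P_in = 97600 / 109597 = 0.891 = 89.1%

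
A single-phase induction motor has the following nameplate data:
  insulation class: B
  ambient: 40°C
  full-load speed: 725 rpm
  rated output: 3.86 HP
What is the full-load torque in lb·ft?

P_out = 3.86 × 746 = 2880 W
ω = 2π × 725/60 = 75.92 rad/s
τ = P_out/ω = 2880/75.92 = 37.93 N·m
In lb·ft: 37.93/1.356 = 28 lb·ft

28 lb·ft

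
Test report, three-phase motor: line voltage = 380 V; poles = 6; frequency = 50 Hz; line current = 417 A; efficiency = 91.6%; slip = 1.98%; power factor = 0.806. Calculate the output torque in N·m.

P_in = √3·V·I·cosφ = 1.732 × 380 × 417 × 0.806 = 221209 W
P_out = η·P_in = 0.916 × 221209 = 202627 W
n_s = 120×50/6 = 1000 rpm; n = 1000×(1−0.0198) = 980 rpm
ω = 2π×980/60 = 102.6 rad/s
τ = P_out/ω = 202627/102.6 = 1970 N·m

1970 N·m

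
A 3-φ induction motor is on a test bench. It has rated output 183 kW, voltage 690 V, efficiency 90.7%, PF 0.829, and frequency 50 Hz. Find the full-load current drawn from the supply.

P_out = 183 kW = 183000 W
P_in = P_out / η = 183000 / 0.907 = 201764 W
I_L = P_in / (√3·V_L·cosφ) = 201764 / (1.732 × 690 × 0.829) = 204 A

204 A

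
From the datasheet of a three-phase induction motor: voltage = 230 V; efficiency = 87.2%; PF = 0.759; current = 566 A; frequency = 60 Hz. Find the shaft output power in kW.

P_in = √3·V·I·cosφ = 1.732 × 230 × 566 × 0.759 = 171133 W
P_out = η·P_in = 0.872 × 171133 = 149228 W

149 kW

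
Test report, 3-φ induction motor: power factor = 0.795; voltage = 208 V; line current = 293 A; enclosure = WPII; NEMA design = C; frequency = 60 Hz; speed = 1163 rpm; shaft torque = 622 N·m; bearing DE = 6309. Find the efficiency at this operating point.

ω = 2π × 1163/60 = 121.8 rad/s; P_out = τω = 622 × 121.8 = 75760 W
P_in = √3·V_L·I_L·cosφ = 1.732 × 208 × 293 × 0.795 = 83916 W
η = P_out / P_in = 75760 / 83916 = 0.903 = 90.3%

90.3 %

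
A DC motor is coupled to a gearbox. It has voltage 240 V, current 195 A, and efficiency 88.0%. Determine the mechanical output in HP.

P_in = V·I = 240 × 195 = 46800 W
P_out = η·P_in = 0.88 × 46800 = 41184 W
= 41184/746 = 55.2 HP

55.2 HP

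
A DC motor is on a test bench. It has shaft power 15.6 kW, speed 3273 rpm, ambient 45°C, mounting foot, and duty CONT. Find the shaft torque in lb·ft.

33.6 lb·ft

ω = 2π × 3273/60 = 342.7 rad/s
τ = P/ω = 15600/342.7 = 45.52 N·m
In lb·ft: 45.52/1.356 = 33.6 lb·ft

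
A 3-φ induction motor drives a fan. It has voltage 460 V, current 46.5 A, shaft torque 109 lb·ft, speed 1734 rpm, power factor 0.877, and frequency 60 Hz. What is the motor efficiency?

82.6 %

τ = 109 lb·ft × 1.356 = 147.8 N·m
ω = 2π × 1734/60 = 181.6 rad/s; P_out = τω = 147.8 × 181.6 = 26840 W
P_in = √3·V_L·I_L·cosφ = 1.732 × 460 × 46.5 × 0.877 = 32491 W
η = P_out / P_in = 26840 / 32491 = 0.826 = 82.6%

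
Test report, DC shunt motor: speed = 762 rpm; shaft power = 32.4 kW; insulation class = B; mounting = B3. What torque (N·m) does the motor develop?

ω = 2π × 762/60 = 79.8 rad/s
τ = P/ω = 32400/79.8 = 406 N·m

406 N·m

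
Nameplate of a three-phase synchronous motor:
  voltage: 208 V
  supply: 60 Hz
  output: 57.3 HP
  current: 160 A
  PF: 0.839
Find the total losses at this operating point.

P_in = √3·V·I·cosφ = 1.732×208×160×0.839 = 48361 W
P_out = 57.3×746 = 42746 W
Losses = P_in − P_out = 48361 − 42746 = 5615 W

5620 W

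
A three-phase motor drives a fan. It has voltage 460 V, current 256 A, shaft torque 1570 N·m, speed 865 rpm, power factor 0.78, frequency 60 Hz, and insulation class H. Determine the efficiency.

ω = 2π × 865/60 = 90.58 rad/s; P_out = τω = 1570 × 90.58 = 142211 W
P_in = √3·V_L·I_L·cosφ = 1.732 × 460 × 256 × 0.78 = 159089 W
η = P_out / P_in = 142211 / 159089 = 0.894 = 89.4%

89.4 %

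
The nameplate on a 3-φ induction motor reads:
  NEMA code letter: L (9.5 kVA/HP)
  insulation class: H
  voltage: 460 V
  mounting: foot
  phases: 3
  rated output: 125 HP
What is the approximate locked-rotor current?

1490 A

S_LR = 9.5 × 125 = 1187.5 kVA
I_LR = S_LR/(√3·V_L) = 1187500/(1.732×460) = 1490 A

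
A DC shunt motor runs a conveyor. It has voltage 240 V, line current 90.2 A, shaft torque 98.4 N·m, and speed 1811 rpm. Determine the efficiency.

ω = 2π × 1811/60 = 189.6 rad/s; P_out = τω = 98.4 × 189.6 = 18657 W
P_in = V·I = 240 × 90.2 = 21648 W
η = P_out / P_in = 18657 / 21648 = 0.862 = 86.2%

86.2 %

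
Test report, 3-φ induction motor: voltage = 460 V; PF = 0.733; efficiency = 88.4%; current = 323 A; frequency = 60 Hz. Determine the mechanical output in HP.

P_in = √3·V·I·cosφ = 1.732 × 460 × 323 × 0.733 = 188631 W
P_out = η·P_in = 0.884 × 188631 = 166750 W
= 166750/746 = 224 HP

224 HP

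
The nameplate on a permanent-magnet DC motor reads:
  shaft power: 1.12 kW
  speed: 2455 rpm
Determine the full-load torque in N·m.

4.36 N·m

ω = 2π × 2455/60 = 257.1 rad/s
τ = P/ω = 1120/257.1 = 4.36 N·m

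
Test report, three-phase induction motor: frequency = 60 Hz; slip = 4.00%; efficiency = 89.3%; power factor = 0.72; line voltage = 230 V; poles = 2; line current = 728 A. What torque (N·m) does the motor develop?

P_in = √3·V·I·cosφ = 1.732 × 230 × 728 × 0.72 = 208804 W
P_out = η·P_in = 0.893 × 208804 = 186462 W
n_s = 120×60/2 = 3600 rpm; n = 3600×(1−0.04) = 3456 rpm
ω = 2π×3456/60 = 361.9 rad/s
τ = P_out/ω = 186462/361.9 = 515 N·m

515 N·m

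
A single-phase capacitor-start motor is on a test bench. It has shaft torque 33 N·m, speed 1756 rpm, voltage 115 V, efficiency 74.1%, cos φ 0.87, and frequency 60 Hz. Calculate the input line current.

ω = 2π×1756/60 = 183.9 rad/s; P_out = τω = 33 × 183.9 = 6069 W
P_in = P_out / η = 6069 / 0.741 = 8190 W
I = P_in / (V·cosφ) = 8190 / (115 × 0.87) = 81.9 A

81.9 A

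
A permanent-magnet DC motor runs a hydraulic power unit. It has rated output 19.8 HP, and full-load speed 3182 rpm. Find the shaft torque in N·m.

P_out = 19.8 × 746 = 14771 W
ω = 2π × 3182/60 = 333.2 rad/s
τ = P_out/ω = 14771/333.2 = 44.3 N·m

44.3 N·m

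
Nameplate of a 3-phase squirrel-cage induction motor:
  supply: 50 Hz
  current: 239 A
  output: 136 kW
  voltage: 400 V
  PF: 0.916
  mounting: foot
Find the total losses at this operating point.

P_in = √3·V·I·cosφ = 1.732×400×239×0.916 = 151671 W
P_out = 136000 W
Losses = P_in − P_out = 151671 − 136000 = 15671 W

15.7 kW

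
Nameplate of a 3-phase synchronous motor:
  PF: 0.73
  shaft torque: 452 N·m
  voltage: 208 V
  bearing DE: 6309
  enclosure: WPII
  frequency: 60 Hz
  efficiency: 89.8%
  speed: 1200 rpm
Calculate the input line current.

241 A

ω = 2π×1200/60 = 125.7 rad/s; P_out = τω = 452 × 125.7 = 56816 W
P_in = P_out / η = 56816 / 0.898 = 63269 W
I_L = P_in / (√3·V_L·cosφ) = 63269 / (1.732 × 208 × 0.73) = 241 A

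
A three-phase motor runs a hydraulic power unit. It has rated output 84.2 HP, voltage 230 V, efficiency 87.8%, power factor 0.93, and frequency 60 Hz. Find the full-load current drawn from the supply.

P_out = 84.2 × 746 = 62813 W
P_in = P_out / η = 62813 / 0.878 = 71541 W
I_L = P_in / (√3·V_L·cosφ) = 71541 / (1.732 × 230 × 0.93) = 193 A

193 A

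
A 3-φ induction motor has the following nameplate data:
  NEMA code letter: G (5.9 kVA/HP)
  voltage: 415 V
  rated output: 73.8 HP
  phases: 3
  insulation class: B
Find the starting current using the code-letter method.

606 A

S_LR = 5.9 × 73.8 = 435.42 kVA
I_LR = S_LR/(√3·V_L) = 435420/(1.732×415) = 606 A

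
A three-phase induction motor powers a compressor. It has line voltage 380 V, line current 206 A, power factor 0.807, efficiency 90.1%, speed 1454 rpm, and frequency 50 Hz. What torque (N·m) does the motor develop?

P_in = √3·V·I·cosφ = 1.732 × 380 × 206 × 0.807 = 109414 W
P_out = η·P_in = 0.901 × 109414 = 98582 W
n = 1454 rpm
ω = 2π×1454/60 = 152.3 rad/s
τ = P_out/ω = 98582/152.3 = 647 N·m

647 N·m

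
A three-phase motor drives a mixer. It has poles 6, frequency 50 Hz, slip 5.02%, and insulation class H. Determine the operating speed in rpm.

950 rpm

n_s = 120f/p = 120×50/6 = 1000 rpm
n = n_s(1 − s) = 1000 × (1 − 0.0502) = 950 rpm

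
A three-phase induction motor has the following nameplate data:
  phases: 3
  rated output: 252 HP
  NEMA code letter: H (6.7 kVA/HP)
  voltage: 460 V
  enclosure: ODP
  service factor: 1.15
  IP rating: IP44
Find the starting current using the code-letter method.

S_LR = 6.7 × 252 = 1688.4 kVA
I_LR = S_LR/(√3·V_L) = 1688400/(1.732×460) = 2120 A

2120 A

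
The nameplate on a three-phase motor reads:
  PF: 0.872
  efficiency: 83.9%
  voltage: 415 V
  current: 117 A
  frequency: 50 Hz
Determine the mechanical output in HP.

82.5 HP

P_in = √3·V·I·cosφ = 1.732 × 415 × 117 × 0.872 = 73333 W
P_out = η·P_in = 0.839 × 73333 = 61526 W
= 61526/746 = 82.5 HP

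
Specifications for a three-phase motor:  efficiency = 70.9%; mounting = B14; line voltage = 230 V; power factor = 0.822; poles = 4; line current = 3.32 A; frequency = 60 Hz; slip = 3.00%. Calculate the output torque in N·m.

4.22 N·m

P_in = √3·V·I·cosφ = 1.732 × 230 × 3.32 × 0.822 = 1087 W
P_out = η·P_in = 0.709 × 1087 = 771 W
n_s = 120×60/4 = 1800 rpm; n = 1800×(1−0.03) = 1746 rpm
ω = 2π×1746/60 = 182.8 rad/s
τ = P_out/ω = 771/182.8 = 4.22 N·m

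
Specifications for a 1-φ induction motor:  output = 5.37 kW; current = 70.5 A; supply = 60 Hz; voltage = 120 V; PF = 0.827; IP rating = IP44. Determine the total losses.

P_in = V·I·cosφ = 120×70.5×0.827 = 6996 W
P_out = 5370 W
Losses = P_in − P_out = 6996 − 5370 = 1626 W

1630 W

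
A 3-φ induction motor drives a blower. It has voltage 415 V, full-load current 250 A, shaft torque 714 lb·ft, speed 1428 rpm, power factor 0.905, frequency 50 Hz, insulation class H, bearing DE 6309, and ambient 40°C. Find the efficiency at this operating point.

89.0 %

τ = 714 lb·ft × 1.356 = 968.2 N·m
ω = 2π × 1428/60 = 149.5 rad/s; P_out = τω = 968.2 × 149.5 = 144746 W
P_in = √3·V_L·I_L·cosφ = 1.732 × 415 × 250 × 0.905 = 162624 W
η = P_out / P_in = 144746 / 162624 = 0.890 = 89.0%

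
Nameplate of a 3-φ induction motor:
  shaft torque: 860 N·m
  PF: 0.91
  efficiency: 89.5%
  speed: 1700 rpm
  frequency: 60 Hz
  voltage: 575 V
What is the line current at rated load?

ω = 2π×1700/60 = 178 rad/s; P_out = τω = 860 × 178 = 153080 W
P_in = P_out / η = 153080 / 0.895 = 171039 W
I_L = P_in / (√3·V_L·cosφ) = 171039 / (1.732 × 575 × 0.91) = 189 A

189 A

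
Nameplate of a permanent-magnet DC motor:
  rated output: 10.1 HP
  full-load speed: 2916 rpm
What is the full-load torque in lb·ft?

18.2 lb·ft

P_out = 10.1 × 746 = 7535 W
ω = 2π × 2916/60 = 305.4 rad/s
τ = P_out/ω = 7535/305.4 = 24.67 N·m
In lb·ft: 24.67/1.356 = 18.2 lb·ft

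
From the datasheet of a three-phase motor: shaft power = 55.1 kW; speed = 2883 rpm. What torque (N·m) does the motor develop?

ω = 2π × 2883/60 = 301.9 rad/s
τ = P/ω = 55100/301.9 = 183 N·m

183 N·m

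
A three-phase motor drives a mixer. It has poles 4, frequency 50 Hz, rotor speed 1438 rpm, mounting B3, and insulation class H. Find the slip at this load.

n_s = 120f/p = 120×50/4 = 1500 rpm
s = (n_s − n)/n_s = (1500 − 1438)/1500 = 0.0413

4.13 %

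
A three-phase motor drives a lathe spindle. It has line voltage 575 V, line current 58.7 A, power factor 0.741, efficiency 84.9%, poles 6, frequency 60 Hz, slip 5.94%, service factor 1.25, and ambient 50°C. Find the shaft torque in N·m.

311 N·m

P_in = √3·V·I·cosφ = 1.732 × 575 × 58.7 × 0.741 = 43318 W
P_out = η·P_in = 0.849 × 43318 = 36777 W
n_s = 120×60/6 = 1200 rpm; n = 1200×(1−0.0594) = 1129 rpm
ω = 2π×1129/60 = 118.2 rad/s
τ = P_out/ω = 36777/118.2 = 311 N·m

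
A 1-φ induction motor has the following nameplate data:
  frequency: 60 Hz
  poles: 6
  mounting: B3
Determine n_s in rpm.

1200 rpm

n_s = 120f/p = 120×60/6 = 1200 rpm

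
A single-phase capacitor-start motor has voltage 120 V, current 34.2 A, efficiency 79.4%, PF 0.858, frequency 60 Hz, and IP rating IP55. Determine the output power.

2.8 kW

P_in = V·I·cosφ = 120 × 34.2 × 0.858 = 3521 W
P_out = η·P_in = 0.794 × 3521 = 2796 W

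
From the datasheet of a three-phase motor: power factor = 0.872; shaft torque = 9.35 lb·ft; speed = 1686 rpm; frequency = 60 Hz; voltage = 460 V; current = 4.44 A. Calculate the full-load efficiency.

τ = 9.35 lb·ft × 1.356 = 12.68 N·m
ω = 2π × 1686/60 = 176.6 rad/s; P_out = τω = 12.68 × 176.6 = 2239 W
P_in = √3·V_L·I_L·cosφ = 1.732 × 460 × 4.44 × 0.872 = 3085 W
η = P_out / P_in = 2239 / 3085 = 0.726 = 72.6%

72.6 %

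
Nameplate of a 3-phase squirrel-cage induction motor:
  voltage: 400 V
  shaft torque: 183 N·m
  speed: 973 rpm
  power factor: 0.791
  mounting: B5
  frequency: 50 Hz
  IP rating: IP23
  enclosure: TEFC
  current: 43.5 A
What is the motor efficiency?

78.2 %

ω = 2π × 973/60 = 101.9 rad/s; P_out = τω = 183 × 101.9 = 18648 W
P_in = √3·V_L·I_L·cosφ = 1.732 × 400 × 43.5 × 0.791 = 23838 W
η = P_out / P_in = 18648 / 23838 = 0.782 = 78.2%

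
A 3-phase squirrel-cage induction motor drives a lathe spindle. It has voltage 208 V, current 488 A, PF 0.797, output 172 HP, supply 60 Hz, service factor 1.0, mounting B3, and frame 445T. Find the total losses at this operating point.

P_in = √3·V·I·cosφ = 1.732×208×488×0.797 = 140117 W
P_out = 172×746 = 128312 W
Losses = P_in − P_out = 140117 − 128312 = 11805 W

11.8 kW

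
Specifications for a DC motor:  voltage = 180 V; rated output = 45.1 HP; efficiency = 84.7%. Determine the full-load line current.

P_out = 45.1 × 746 = 33645 W
P_in = P_out / η = 33645 / 0.847 = 39723 W
I = P_in / V = 39723 / 180 = 221 A

221 A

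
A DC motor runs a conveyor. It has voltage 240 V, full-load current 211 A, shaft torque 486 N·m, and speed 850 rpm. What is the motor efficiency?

85.4 %

ω = 2π × 850/60 = 89.01 rad/s; P_out = τω = 486 × 89.01 = 43259 W
P_in = V·I = 240 × 211 = 50640 W
η = P_out / P_in = 43259 / 50640 = 0.854 = 85.4%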